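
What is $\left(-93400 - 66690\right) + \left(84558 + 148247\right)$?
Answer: $72715$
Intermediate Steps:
$\left(-93400 - 66690\right) + \left(84558 + 148247\right) = -160090 + 232805 = 72715$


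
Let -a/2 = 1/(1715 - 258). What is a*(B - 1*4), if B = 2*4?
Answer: -8/1457 ≈ -0.0054907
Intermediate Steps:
B = 8
a = -2/1457 (a = -2/(1715 - 258) = -2/1457 ≈ -0.0013727)
a*(B - 1*4) = -2*(8 - 1*4)/1457 = -2*(8 - 4)/1457 = -2/1457*4 = -8/1457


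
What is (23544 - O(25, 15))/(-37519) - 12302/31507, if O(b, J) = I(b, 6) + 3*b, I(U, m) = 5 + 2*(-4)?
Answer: -1201091042/1182111133 ≈ -1.0161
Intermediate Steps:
I(U, m) = -3 (I(U, m) = 5 - 8 = -3)
O(b, J) = -3 + 3*b
(23544 - O(25, 15))/(-37519) - 12302/31507 = (23544 - (-3 + 3*25))/(-37519) - 12302/31507 = (23544 - (-3 + 75))*(-1/37519) - 12302*1/31507 = (23544 - 1*72)*(-1/37519) - 12302/31507 = (23544 - 72)*(-1/37519) - 12302/31507 = 23472*(-1/37519) - 12302/31507 = -23472/37519 - 12302/31507 = -1201091042/1182111133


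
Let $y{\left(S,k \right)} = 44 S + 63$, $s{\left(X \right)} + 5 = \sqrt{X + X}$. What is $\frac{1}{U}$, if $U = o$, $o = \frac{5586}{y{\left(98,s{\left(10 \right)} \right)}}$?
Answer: $\frac{625}{798} \approx 0.78321$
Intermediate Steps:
$s{\left(X \right)} = -5 + \sqrt{2} \sqrt{X}$ ($s{\left(X \right)} = -5 + \sqrt{X + X} = -5 + \sqrt{2 X} = -5 + \sqrt{2} \sqrt{X}$)
$y{\left(S,k \right)} = 63 + 44 S$
$o = \frac{798}{625}$ ($o = \frac{5586}{63 + 44 \cdot 98} = \frac{5586}{63 + 4312} = \frac{5586}{4375} = 5586 \cdot \frac{1}{4375} = \frac{798}{625} \approx 1.2768$)
$U = \frac{798}{625} \approx 1.2768$
$\frac{1}{U} = \frac{1}{\frac{798}{625}} = \frac{625}{798}$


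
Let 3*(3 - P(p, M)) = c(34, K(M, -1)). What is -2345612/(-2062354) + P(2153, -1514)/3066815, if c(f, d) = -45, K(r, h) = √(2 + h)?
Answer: 3596797594076/3162429091255 ≈ 1.1374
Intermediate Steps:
P(p, M) = 18 (P(p, M) = 3 - ⅓*(-45) = 3 + 15 = 18)
-2345612/(-2062354) + P(2153, -1514)/3066815 = -2345612/(-2062354) + 18/3066815 = -2345612*(-1/2062354) + 18*(1/3066815) = 1172806/1031177 + 18/3066815 = 3596797594076/3162429091255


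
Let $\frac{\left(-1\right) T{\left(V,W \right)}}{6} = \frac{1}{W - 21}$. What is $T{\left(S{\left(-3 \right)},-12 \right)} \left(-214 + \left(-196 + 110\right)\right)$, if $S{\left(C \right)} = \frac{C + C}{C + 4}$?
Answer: $- \frac{600}{11} \approx -54.545$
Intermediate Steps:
$S{\left(C \right)} = \frac{2 C}{4 + C}$
$T{\left(V,W \right)} = - \frac{6}{-21 + W}$ ($T{\left(V,W \right)} = - \frac{6}{W - 21} = - \frac{6}{-21 + W}$)
$T{\left(S{\left(-3 \right)},-12 \right)} \left(-214 + \left(-196 + 110\right)\right) = - \frac{6}{-21 - 12} \left(-214 + \left(-196 + 110\right)\right) = - \frac{6}{-33} \left(-214 - 86\right) = \left(-6\right) \left(- \frac{1}{33}\right) \left(-300\right) = \frac{2}{11} \left(-300\right) = - \frac{600}{11}$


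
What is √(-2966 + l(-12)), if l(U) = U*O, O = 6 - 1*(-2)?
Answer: I*√3062 ≈ 55.335*I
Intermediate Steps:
O = 8 (O = 6 + 2 = 8)
l(U) = 8*U (l(U) = U*8 = 8*U)
√(-2966 + l(-12)) = √(-2966 + 8*(-12)) = √(-2966 - 96) = √(-3062) = I*√3062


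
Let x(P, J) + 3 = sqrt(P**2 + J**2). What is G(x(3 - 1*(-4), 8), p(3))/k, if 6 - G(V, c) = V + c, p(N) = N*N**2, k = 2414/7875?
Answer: -70875/1207 - 7875*sqrt(113)/2414 ≈ -93.398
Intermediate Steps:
k = 2414/7875 (k = 2414*(1/7875) = 2414/7875 ≈ 0.30654)
p(N) = N**3
x(P, J) = -3 + sqrt(J**2 + P**2) (x(P, J) = -3 + sqrt(P**2 + J**2) = -3 + sqrt(J**2 + P**2))
G(V, c) = 6 - V - c (G(V, c) = 6 - (V + c) = 6 + (-V - c) = 6 - V - c)
G(x(3 - 1*(-4), 8), p(3))/k = (6 - (-3 + sqrt(8**2 + (3 - 1*(-4))**2)) - 1*3**3)/(2414/7875) = (6 - (-3 + sqrt(64 + (3 + 4)**2)) - 1*27)*(7875/2414) = (6 - (-3 + sqrt(64 + 7**2)) - 27)*(7875/2414) = (6 - (-3 + sqrt(64 + 49)) - 27)*(7875/2414) = (6 - (-3 + sqrt(113)) - 27)*(7875/2414) = (6 + (3 - sqrt(113)) - 27)*(7875/2414) = (-18 - sqrt(113))*(7875/2414) = -70875/1207 - 7875*sqrt(113)/2414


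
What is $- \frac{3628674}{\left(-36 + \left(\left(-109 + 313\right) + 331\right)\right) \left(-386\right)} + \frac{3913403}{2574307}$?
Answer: $\frac{5047548542180}{247923784249} \approx 20.359$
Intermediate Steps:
$- \frac{3628674}{\left(-36 + \left(\left(-109 + 313\right) + 331\right)\right) \left(-386\right)} + \frac{3913403}{2574307} = - \frac{3628674}{\left(-36 + \left(204 + 331\right)\right) \left(-386\right)} + 3913403 \cdot \frac{1}{2574307} = - \frac{3628674}{\left(-36 + 535\right) \left(-386\right)} + \frac{3913403}{2574307} = - \frac{3628674}{499 \left(-386\right)} + \frac{3913403}{2574307} = - \frac{3628674}{-192614} + \frac{3913403}{2574307} = \left(-3628674\right) \left(- \frac{1}{192614}\right) + \frac{3913403}{2574307} = \frac{1814337}{96307} + \frac{3913403}{2574307} = \frac{5047548542180}{247923784249}$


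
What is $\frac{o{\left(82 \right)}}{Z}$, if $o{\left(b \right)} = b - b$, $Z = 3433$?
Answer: $0$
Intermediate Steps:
$o{\left(b \right)} = 0$
$\frac{o{\left(82 \right)}}{Z} = \frac{0}{3433} = 0 \cdot \frac{1}{3433} = 0$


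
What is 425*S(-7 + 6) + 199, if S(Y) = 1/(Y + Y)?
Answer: -27/2 ≈ -13.500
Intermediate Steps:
S(Y) = 1/(2*Y)
425*S(-7 + 6) + 199 = 425*(1/(2*(-7 + 6))) + 199 = 425*((½)/(-1)) + 199 = 425*((½)*(-1)) + 199 = 425*(-½) + 199 = -425/2 + 199 = -27/2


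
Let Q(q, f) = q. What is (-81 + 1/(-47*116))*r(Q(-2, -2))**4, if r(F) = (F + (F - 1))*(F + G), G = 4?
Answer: -1104032500/1363 ≈ -8.1000e+5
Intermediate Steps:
r(F) = (-1 + 2*F)*(4 + F) (r(F) = (F + (F - 1))*(F + 4) = (F + (-1 + F))*(4 + F) = (-1 + 2*F)*(4 + F))
(-81 + 1/(-47*116))*r(Q(-2, -2))**4 = (-81 + 1/(-47*116))*(-4 + 2*(-2)**2 + 7*(-2))**4 = (-81 - 1/47*1/116)*(-4 + 2*4 - 14)**4 = (-81 - 1/5452)*(-4 + 8 - 14)**4 = -441613/5452*(-10)**4 = -441613/5452*10000 = -1104032500/1363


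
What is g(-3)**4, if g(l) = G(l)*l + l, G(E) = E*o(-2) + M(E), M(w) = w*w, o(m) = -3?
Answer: 10556001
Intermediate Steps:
M(w) = w**2
G(E) = E**2 - 3*E (G(E) = E*(-3) + E**2 = -3*E + E**2 = E**2 - 3*E)
g(l) = l + l**2*(-3 + l) (g(l) = (l*(-3 + l))*l + l = l**2*(-3 + l) + l = l + l**2*(-3 + l))
g(-3)**4 = (-3*(1 + (-3)**2 - 3*(-3)))**4 = (-3*(1 + 9 + 9))**4 = (-3*19)**4 = (-57)**4 = 10556001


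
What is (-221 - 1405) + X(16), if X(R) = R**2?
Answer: -1370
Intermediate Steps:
(-221 - 1405) + X(16) = (-221 - 1405) + 16**2 = -1626 + 256 = -1370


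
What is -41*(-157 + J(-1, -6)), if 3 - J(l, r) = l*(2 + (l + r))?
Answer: 6519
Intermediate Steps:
J(l, r) = 3 - l*(2 + l + r) (J(l, r) = 3 - l*(2 + (l + r)) = 3 - l*(2 + l + r))
-41*(-157 + J(-1, -6)) = -41*(-157 + (3 - 1*(-1)² - 2*(-1) - 1*(-1)*(-6))) = -41*(-157 + (3 - 1*1 + 2 - 6)) = -41*(-157 + (3 - 1 + 2 - 6)) = -41*(-157 - 2) = -41*(-159) = 6519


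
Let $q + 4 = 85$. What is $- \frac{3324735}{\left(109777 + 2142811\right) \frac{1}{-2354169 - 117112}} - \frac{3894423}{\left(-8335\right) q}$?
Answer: $\frac{1849052408121812983}{506933666460} \approx 3.6475 \cdot 10^{6}$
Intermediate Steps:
$q = 81$ ($q = -4 + 85 = 81$)
$- \frac{3324735}{\left(109777 + 2142811\right) \frac{1}{-2354169 - 117112}} - \frac{3894423}{\left(-8335\right) q} = - \frac{3324735}{\left(109777 + 2142811\right) \frac{1}{-2354169 - 117112}} - \frac{3894423}{\left(-8335\right) 81} = - \frac{3324735}{2252588 \frac{1}{-2471281}} - \frac{3894423}{-675135} = - \frac{3324735}{2252588 \left(- \frac{1}{2471281}\right)} - - \frac{1298141}{225045} = - \frac{3324735}{- \frac{2252588}{2471281}} + \frac{1298141}{225045} = \left(-3324735\right) \left(- \frac{2471281}{2252588}\right) + \frac{1298141}{225045} = \frac{8216354435535}{2252588} + \frac{1298141}{225045} = \frac{1849052408121812983}{506933666460}$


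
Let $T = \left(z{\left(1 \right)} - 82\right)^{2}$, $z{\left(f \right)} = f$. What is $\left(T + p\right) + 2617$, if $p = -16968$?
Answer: $-7790$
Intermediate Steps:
$T = 6561$ ($T = \left(1 - 82\right)^{2} = \left(-81\right)^{2} = 6561$)
$\left(T + p\right) + 2617 = \left(6561 - 16968\right) + 2617 = -10407 + 2617 = -7790$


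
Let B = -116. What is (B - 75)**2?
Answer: 36481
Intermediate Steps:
(B - 75)**2 = (-116 - 75)**2 = (-191)**2 = 36481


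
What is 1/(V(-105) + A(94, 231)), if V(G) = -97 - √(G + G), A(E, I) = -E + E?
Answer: I/(√210 - 97*I) ≈ -0.010084 + 0.0015065*I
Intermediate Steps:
A(E, I) = 0
V(G) = -97 - √2*√G (V(G) = -97 - √(2*G) = -97 - √2*√G)
1/(V(-105) + A(94, 231)) = 1/((-97 - √2*√(-105)) + 0) = 1/((-97 - √2*I*√105) + 0) = 1/((-97 - I*√210) + 0) = 1/(-97 - I*√210)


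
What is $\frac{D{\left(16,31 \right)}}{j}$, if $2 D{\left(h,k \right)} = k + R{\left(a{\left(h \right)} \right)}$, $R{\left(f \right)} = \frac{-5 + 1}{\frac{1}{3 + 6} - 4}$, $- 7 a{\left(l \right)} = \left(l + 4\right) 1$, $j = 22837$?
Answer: $\frac{1121}{1598590} \approx 0.00070124$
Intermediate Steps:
$a{\left(l \right)} = - \frac{4}{7} - \frac{l}{7}$ ($a{\left(l \right)} = - \frac{\left(l + 4\right) 1}{7} = - \frac{\left(4 + l\right) 1}{7} = - \frac{4 + l}{7} = - \frac{4}{7} - \frac{l}{7}$)
$R{\left(f \right)} = \frac{36}{35}$ ($R{\left(f \right)} = - \frac{4}{\frac{1}{9} - 4} = - \frac{4}{- \frac{35}{9}} = \left(-4\right) \left(- \frac{9}{35}\right) = \frac{36}{35}$)
$D{\left(h,k \right)} = \frac{18}{35} + \frac{k}{2}$ ($D{\left(h,k \right)} = \frac{k + \frac{36}{35}}{2} = \frac{\frac{36}{35} + k}{2} = \frac{18}{35} + \frac{k}{2}$)
$\frac{D{\left(16,31 \right)}}{j} = \frac{\frac{18}{35} + \frac{1}{2} \cdot 31}{22837} = \left(\frac{18}{35} + \frac{31}{2}\right) \frac{1}{22837} = \frac{1121}{70} \cdot \frac{1}{22837} = \frac{1121}{1598590}$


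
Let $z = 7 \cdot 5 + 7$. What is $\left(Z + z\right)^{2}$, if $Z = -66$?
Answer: $576$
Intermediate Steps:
$z = 42$ ($z = 35 + 7 = 42$)
$\left(Z + z\right)^{2} = \left(-66 + 42\right)^{2} = \left(-24\right)^{2} = 576$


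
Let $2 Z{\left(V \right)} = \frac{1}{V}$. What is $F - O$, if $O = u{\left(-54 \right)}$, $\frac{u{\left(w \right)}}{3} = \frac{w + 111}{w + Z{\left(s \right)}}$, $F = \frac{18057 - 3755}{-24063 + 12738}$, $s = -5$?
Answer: $\frac{11628368}{6126825} \approx 1.8979$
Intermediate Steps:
$Z{\left(V \right)} = \frac{1}{2 V}$
$F = - \frac{14302}{11325}$ ($F = \frac{14302}{-11325} = 14302 \left(- \frac{1}{11325}\right) = - \frac{14302}{11325} \approx -1.2629$)
$u{\left(w \right)} = \frac{3 \left(111 + w\right)}{- \frac{1}{10} + w}$ ($u{\left(w \right)} = 3 \frac{w + 111}{w + \frac{1}{2 \left(-5\right)}} = 3 \frac{111 + w}{w + \frac{1}{2} \left(- \frac{1}{5}\right)} = 3 \frac{111 + w}{w - \frac{1}{10}} = 3 \frac{111 + w}{- \frac{1}{10} + w} = \frac{3 \left(111 + w\right)}{- \frac{1}{10} + w}$)
$O = - \frac{1710}{541}$ ($O = \frac{30 \left(111 - 54\right)}{-1 + 10 \left(-54\right)} = 30 \frac{1}{-1 - 540} \cdot 57 = 30 \frac{1}{-541} \cdot 57 = 30 \left(- \frac{1}{541}\right) 57 = - \frac{1710}{541} \approx -3.1608$)
$F - O = - \frac{14302}{11325} - - \frac{1710}{541} = - \frac{14302}{11325} + \frac{1710}{541} = \frac{11628368}{6126825}$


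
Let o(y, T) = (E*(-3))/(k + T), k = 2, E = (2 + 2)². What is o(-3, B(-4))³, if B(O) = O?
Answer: 13824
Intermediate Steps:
E = 16 (E = 4² = 16)
o(y, T) = -48/(2 + T) (o(y, T) = (16*(-3))/(2 + T) = -48/(2 + T))
o(-3, B(-4))³ = (-48/(2 - 4))³ = (-48/(-2))³ = (-48*(-½))³ = 24³ = 13824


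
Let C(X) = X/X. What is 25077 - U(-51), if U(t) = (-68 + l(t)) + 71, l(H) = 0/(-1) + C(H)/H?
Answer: 1278775/51 ≈ 25074.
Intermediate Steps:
C(X) = 1
l(H) = 1/H (l(H) = 0/(-1) + 1/H = 0*(-1) + 1/H = 0 + 1/H = 1/H)
U(t) = 3 + 1/t (U(t) = (-68 + 1/t) + 71 = 3 + 1/t)
25077 - U(-51) = 25077 - (3 + 1/(-51)) = 25077 - (3 - 1/51) = 25077 - 1*152/51 = 25077 - 152/51 = 1278775/51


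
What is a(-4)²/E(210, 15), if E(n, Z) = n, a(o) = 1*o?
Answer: 8/105 ≈ 0.076190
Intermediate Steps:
a(o) = o
a(-4)²/E(210, 15) = (-4)²/210 = 16*(1/210) = 8/105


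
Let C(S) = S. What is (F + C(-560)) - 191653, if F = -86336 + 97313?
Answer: -181236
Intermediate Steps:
F = 10977
(F + C(-560)) - 191653 = (10977 - 560) - 191653 = 10417 - 191653 = -181236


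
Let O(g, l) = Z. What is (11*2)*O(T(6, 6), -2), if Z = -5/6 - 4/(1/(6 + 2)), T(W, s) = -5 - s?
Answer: -2167/3 ≈ -722.33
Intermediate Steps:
Z = -197/6 (Z = -5*1/6 - 4/(1/8) = -5/6 - 4/1/8 = -5/6 - 4*8 = -5/6 - 32 = -197/6 ≈ -32.833)
O(g, l) = -197/6
(11*2)*O(T(6, 6), -2) = (11*2)*(-197/6) = 22*(-197/6) = -2167/3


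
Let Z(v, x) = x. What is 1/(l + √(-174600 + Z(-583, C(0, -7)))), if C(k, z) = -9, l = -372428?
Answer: -372428/138702789793 - 3*I*√19401/138702789793 ≈ -2.6851e-6 - 3.0126e-9*I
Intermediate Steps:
1/(l + √(-174600 + Z(-583, C(0, -7)))) = 1/(-372428 + √(-174600 - 9)) = 1/(-372428 + √(-174609)) = 1/(-372428 + 3*I*√19401)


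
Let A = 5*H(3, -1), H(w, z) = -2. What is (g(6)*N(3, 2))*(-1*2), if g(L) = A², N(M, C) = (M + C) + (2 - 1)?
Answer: -1200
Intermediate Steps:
N(M, C) = 1 + C + M (N(M, C) = (C + M) + 1 = 1 + C + M)
A = -10 (A = 5*(-2) = -10)
g(L) = 100 (g(L) = (-10)² = 100)
(g(6)*N(3, 2))*(-1*2) = (100*(1 + 2 + 3))*(-1*2) = (100*6)*(-2) = 600*(-2) = -1200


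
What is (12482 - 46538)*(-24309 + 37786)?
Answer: -458972712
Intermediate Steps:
(12482 - 46538)*(-24309 + 37786) = -34056*13477 = -458972712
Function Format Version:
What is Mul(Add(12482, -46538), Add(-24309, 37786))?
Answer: -458972712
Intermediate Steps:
Mul(Add(12482, -46538), Add(-24309, 37786)) = Mul(-34056, 13477) = -458972712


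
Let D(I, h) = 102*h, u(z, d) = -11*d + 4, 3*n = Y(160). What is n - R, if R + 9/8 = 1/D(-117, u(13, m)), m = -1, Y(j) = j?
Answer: 333281/6120 ≈ 54.458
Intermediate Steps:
n = 160/3 (n = (1/3)*160 = 160/3 ≈ 53.333)
u(z, d) = 4 - 11*d
R = -6881/6120 (R = -9/8 + 1/(102*(4 - 11*(-1))) = -9/8 + 1/(102*(4 + 11)) = -9/8 + 1/(102*15) = -9/8 + 1/1530 = -6881/6120 ≈ -1.1243)
n - R = 160/3 - 1*(-6881/6120) = 160/3 + 6881/6120 = 333281/6120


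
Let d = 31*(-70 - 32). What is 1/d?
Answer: -1/3162 ≈ -0.00031626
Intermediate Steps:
d = -3162 (d = 31*(-102) = -3162)
1/d = 1/(-3162) = -1/3162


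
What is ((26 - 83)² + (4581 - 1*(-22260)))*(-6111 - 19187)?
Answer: -761216820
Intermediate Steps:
((26 - 83)² + (4581 - 1*(-22260)))*(-6111 - 19187) = ((-57)² + (4581 + 22260))*(-25298) = (3249 + 26841)*(-25298) = 30090*(-25298) = -761216820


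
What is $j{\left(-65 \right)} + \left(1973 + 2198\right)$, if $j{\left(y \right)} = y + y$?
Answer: $4041$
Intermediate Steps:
$j{\left(y \right)} = 2 y$
$j{\left(-65 \right)} + \left(1973 + 2198\right) = 2 \left(-65\right) + \left(1973 + 2198\right) = -130 + 4171 = 4041$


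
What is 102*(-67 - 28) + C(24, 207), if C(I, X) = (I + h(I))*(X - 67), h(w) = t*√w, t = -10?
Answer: -6330 - 2800*√6 ≈ -13189.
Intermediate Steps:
h(w) = -10*√w
C(I, X) = (-67 + X)*(I - 10*√I) (C(I, X) = (I - 10*√I)*(X - 67) = (I - 10*√I)*(-67 + X) = (-67 + X)*(I - 10*√I))
102*(-67 - 28) + C(24, 207) = 102*(-67 - 28) + (-67*24 + 670*√24 + 24*207 - 10*207*√24) = 102*(-95) + (-1608 + 670*(2*√6) + 4968 - 10*207*2*√6) = -9690 + (-1608 + 1340*√6 + 4968 - 4140*√6) = -9690 + (3360 - 2800*√6) = -6330 - 2800*√6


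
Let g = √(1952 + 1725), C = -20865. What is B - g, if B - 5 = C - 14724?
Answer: -35584 - √3677 ≈ -35645.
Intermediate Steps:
B = -35584 (B = 5 + (-20865 - 14724) = 5 - 35589 = -35584)
g = √3677 ≈ 60.638
B - g = -35584 - √3677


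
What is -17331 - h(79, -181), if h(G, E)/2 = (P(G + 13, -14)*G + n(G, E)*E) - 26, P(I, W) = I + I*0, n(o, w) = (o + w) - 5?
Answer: -70549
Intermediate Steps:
n(o, w) = -5 + o + w
P(I, W) = I (P(I, W) = I + 0 = I)
h(G, E) = -52 + 2*E*(-5 + E + G) + 2*G*(13 + G) (h(G, E) = 2*(((G + 13)*G + (-5 + G + E)*E) - 26) = 2*(((13 + G)*G + (-5 + E + G)*E) - 26) = 2*((G*(13 + G) + E*(-5 + E + G)) - 26) = 2*((E*(-5 + E + G) + G*(13 + G)) - 26) = 2*(-26 + E*(-5 + E + G) + G*(13 + G)) = -52 + 2*E*(-5 + E + G) + 2*G*(13 + G))
-17331 - h(79, -181) = -17331 - (-52 + 2*(-181)*(-5 - 181 + 79) + 2*79*(13 + 79)) = -17331 - (-52 + 2*(-181)*(-107) + 2*79*92) = -17331 - (-52 + 38734 + 14536) = -17331 - 1*53218 = -17331 - 53218 = -70549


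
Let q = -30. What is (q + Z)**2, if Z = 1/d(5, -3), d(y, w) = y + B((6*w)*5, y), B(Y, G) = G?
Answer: 89401/100 ≈ 894.01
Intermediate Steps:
d(y, w) = 2*y (d(y, w) = y + y = 2*y)
Z = 1/10 (Z = 1/(2*5) = 1/10 ≈ 0.10000)
(q + Z)**2 = (-30 + 1/10)**2 = (-299/10)**2 = 89401/100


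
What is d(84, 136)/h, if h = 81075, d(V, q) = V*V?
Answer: 2352/27025 ≈ 0.087031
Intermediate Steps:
d(V, q) = V²
d(84, 136)/h = 84²/81075 = 7056*(1/81075) = 2352/27025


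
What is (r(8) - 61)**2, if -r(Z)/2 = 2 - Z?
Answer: 2401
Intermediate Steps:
r(Z) = -4 + 2*Z (r(Z) = -2*(2 - Z) = -4 + 2*Z)
(r(8) - 61)**2 = ((-4 + 2*8) - 61)**2 = ((-4 + 16) - 61)**2 = (12 - 61)**2 = (-49)**2 = 2401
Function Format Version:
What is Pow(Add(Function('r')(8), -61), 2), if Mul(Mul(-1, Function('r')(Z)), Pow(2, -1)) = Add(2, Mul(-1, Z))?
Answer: 2401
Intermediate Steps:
Function('r')(Z) = Add(-4, Mul(2, Z)) (Function('r')(Z) = Mul(-2, Add(2, Mul(-1, Z))) = Add(-4, Mul(2, Z)))
Pow(Add(Function('r')(8), -61), 2) = Pow(Add(Add(-4, Mul(2, 8)), -61), 2) = Pow(Add(Add(-4, 16), -61), 2) = Pow(Add(12, -61), 2) = Pow(-49, 2) = 2401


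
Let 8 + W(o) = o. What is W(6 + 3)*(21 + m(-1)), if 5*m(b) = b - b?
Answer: 21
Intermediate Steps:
W(o) = -8 + o
m(b) = 0 (m(b) = (b - b)/5 = (⅕)*0 = 0)
W(6 + 3)*(21 + m(-1)) = (-8 + (6 + 3))*(21 + 0) = (-8 + 9)*21 = 1*21 = 21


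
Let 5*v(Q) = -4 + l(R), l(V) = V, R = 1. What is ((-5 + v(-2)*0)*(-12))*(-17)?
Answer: -1020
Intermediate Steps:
v(Q) = -3/5 (v(Q) = (-4 + 1)/5 = (1/5)*(-3) = -3/5)
((-5 + v(-2)*0)*(-12))*(-17) = ((-5 - 3/5*0)*(-12))*(-17) = ((-5 + 0)*(-12))*(-17) = -5*(-12)*(-17) = 60*(-17) = -1020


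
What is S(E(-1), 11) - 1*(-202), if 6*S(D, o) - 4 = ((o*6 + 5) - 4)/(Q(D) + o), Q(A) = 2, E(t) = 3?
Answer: 15875/78 ≈ 203.53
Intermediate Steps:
S(D, o) = 2/3 + (1 + 6*o)/(6*(2 + o)) (S(D, o) = 2/3 + (((o*6 + 5) - 4)/(2 + o))/6 = 2/3 + (((6*o + 5) - 4)/(2 + o))/6 = 2/3 + (((5 + 6*o) - 4)/(2 + o))/6 = 2/3 + ((1 + 6*o)/(2 + o))/6 = 2/3 + (1 + 6*o)/(6*(2 + o)))
S(E(-1), 11) - 1*(-202) = (9 + 10*11)/(6*(2 + 11)) - 1*(-202) = (1/6)*(9 + 110)/13 + 202 = (1/6)*(1/13)*119 + 202 = 119/78 + 202 = 15875/78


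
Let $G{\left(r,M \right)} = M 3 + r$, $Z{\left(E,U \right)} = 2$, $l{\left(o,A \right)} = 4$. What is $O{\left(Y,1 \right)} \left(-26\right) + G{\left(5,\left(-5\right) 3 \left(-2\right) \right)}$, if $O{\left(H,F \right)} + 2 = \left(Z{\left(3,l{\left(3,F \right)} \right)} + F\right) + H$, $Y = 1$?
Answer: $43$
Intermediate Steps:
$G{\left(r,M \right)} = r + 3 M$ ($G{\left(r,M \right)} = 3 M + r = r + 3 M$)
$O{\left(H,F \right)} = F + H$ ($O{\left(H,F \right)} = -2 + \left(\left(2 + F\right) + H\right) = -2 + \left(2 + F + H\right) = F + H$)
$O{\left(Y,1 \right)} \left(-26\right) + G{\left(5,\left(-5\right) 3 \left(-2\right) \right)} = \left(1 + 1\right) \left(-26\right) + \left(5 + 3 \left(-5\right) 3 \left(-2\right)\right) = 2 \left(-26\right) + \left(5 + 3 \left(\left(-15\right) \left(-2\right)\right)\right) = -52 + \left(5 + 3 \cdot 30\right) = -52 + \left(5 + 90\right) = -52 + 95 = 43$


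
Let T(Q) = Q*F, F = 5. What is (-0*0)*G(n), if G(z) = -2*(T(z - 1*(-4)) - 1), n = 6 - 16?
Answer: 0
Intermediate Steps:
n = -10
T(Q) = 5*Q (T(Q) = Q*5 = 5*Q)
G(z) = -38 - 10*z (G(z) = -2*(5*(z - 1*(-4)) - 1) = -2*(5*(z + 4) - 1) = -2*(5*(4 + z) - 1) = -2*((20 + 5*z) - 1) = -2*(19 + 5*z) = -38 - 10*z)
(-0*0)*G(n) = (-0*0)*(-38 - 10*(-10)) = (-1*0)*(-38 + 100) = 0*62 = 0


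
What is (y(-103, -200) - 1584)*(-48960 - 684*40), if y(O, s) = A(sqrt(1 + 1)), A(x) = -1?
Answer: 120967200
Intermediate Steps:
y(O, s) = -1
(y(-103, -200) - 1584)*(-48960 - 684*40) = (-1 - 1584)*(-48960 - 684*40) = -1585*(-48960 - 27360) = -1585*(-76320) = 120967200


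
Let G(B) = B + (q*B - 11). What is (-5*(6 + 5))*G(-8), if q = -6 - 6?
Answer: -4235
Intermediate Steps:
q = -12
G(B) = -11 - 11*B (G(B) = B + (-12*B - 11) = B + (-11 - 12*B) = -11 - 11*B)
(-5*(6 + 5))*G(-8) = (-5*(6 + 5))*(-11 - 11*(-8)) = (-5*11)*(-11 + 88) = -55*77 = -4235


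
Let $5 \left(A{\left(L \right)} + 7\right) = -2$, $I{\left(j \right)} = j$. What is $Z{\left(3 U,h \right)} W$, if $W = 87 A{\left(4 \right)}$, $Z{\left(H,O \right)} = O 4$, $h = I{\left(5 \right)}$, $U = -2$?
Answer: $-12876$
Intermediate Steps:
$h = 5$
$A{\left(L \right)} = - \frac{37}{5}$ ($A{\left(L \right)} = -7 + \frac{1}{5} \left(-2\right) = -7 - \frac{2}{5} = - \frac{37}{5}$)
$Z{\left(H,O \right)} = 4 O$
$W = - \frac{3219}{5}$ ($W = 87 \left(- \frac{37}{5}\right) = - \frac{3219}{5} \approx -643.8$)
$Z{\left(3 U,h \right)} W = 4 \cdot 5 \left(- \frac{3219}{5}\right) = 20 \left(- \frac{3219}{5}\right) = -12876$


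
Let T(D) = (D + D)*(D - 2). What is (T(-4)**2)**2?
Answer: 5308416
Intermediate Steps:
T(D) = 2*D*(-2 + D) (T(D) = (2*D)*(-2 + D) = 2*D*(-2 + D))
(T(-4)**2)**2 = ((2*(-4)*(-2 - 4))**2)**2 = ((2*(-4)*(-6))**2)**2 = (48**2)**2 = 2304**2 = 5308416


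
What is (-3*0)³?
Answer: 0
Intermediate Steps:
(-3*0)³ = 0³ = 0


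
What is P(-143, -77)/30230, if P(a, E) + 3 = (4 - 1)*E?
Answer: -117/15115 ≈ -0.0077407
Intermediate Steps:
P(a, E) = -3 + 3*E (P(a, E) = -3 + (4 - 1)*E = -3 + 3*E)
P(-143, -77)/30230 = (-3 + 3*(-77))/30230 = (-3 - 231)*(1/30230) = -234*1/30230 = -117/15115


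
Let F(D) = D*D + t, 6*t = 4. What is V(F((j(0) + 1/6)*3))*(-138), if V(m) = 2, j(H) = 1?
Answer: -276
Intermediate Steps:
t = 2/3 (t = (1/6)*4 = 2/3 ≈ 0.66667)
F(D) = 2/3 + D**2 (F(D) = D*D + 2/3 = D**2 + 2/3 = 2/3 + D**2)
V(F((j(0) + 1/6)*3))*(-138) = 2*(-138) = -276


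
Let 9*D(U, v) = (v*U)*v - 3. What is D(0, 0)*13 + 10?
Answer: 17/3 ≈ 5.6667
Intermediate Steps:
D(U, v) = -⅓ + U*v²/9 (D(U, v) = ((v*U)*v - 3)/9 = ((U*v)*v - 3)/9 = (U*v² - 3)/9 = (-3 + U*v²)/9 = -⅓ + U*v²/9)
D(0, 0)*13 + 10 = (-⅓ + (⅑)*0*0²)*13 + 10 = (-⅓ + (⅑)*0*0)*13 + 10 = (-⅓ + 0)*13 + 10 = -⅓*13 + 10 = -13/3 + 10 = 17/3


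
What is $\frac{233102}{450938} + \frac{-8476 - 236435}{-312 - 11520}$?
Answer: $\frac{18866289897}{889249736} \approx 21.216$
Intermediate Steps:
$\frac{233102}{450938} + \frac{-8476 - 236435}{-312 - 11520} = 233102 \cdot \frac{1}{450938} + \frac{-8476 - 236435}{-312 - 11520} = \frac{116551}{225469} - \frac{244911}{-11832} = \frac{116551}{225469} - - \frac{81637}{3944} = \frac{116551}{225469} + \frac{81637}{3944} = \frac{18866289897}{889249736}$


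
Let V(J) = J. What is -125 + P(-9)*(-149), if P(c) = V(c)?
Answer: 1216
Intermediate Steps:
P(c) = c
-125 + P(-9)*(-149) = -125 - 9*(-149) = -125 + 1341 = 1216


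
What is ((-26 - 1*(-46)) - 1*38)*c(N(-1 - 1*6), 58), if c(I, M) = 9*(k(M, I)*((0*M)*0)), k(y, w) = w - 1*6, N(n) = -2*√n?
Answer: 0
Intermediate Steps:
k(y, w) = -6 + w (k(y, w) = w - 6 = -6 + w)
c(I, M) = 0 (c(I, M) = 9*((-6 + I)*((0*M)*0)) = 9*((-6 + I)*(0*0)) = 9*((-6 + I)*0) = 9*0 = 0)
((-26 - 1*(-46)) - 1*38)*c(N(-1 - 1*6), 58) = ((-26 - 1*(-46)) - 1*38)*0 = ((-26 + 46) - 38)*0 = (20 - 38)*0 = -18*0 = 0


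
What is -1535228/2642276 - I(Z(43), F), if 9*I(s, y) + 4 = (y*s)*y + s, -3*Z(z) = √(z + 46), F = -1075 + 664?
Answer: -811987/5945121 + 168922*√89/27 ≈ 59022.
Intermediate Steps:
F = -411
Z(z) = -√(46 + z)/3 (Z(z) = -√(z + 46)/3 = -√(46 + z)/3)
I(s, y) = -4/9 + s/9 + s*y²/9 (I(s, y) = -4/9 + ((y*s)*y + s)/9 = -4/9 + ((s*y)*y + s)/9 = -4/9 + (s*y² + s)/9 = -4/9 + (s + s*y²)/9 = -4/9 + (s/9 + s*y²/9) = -4/9 + s/9 + s*y²/9)
-1535228/2642276 - I(Z(43), F) = -1535228/2642276 - (-4/9 + (-√(46 + 43)/3)/9 + (⅑)*(-√(46 + 43)/3)*(-411)²) = -1535228*1/2642276 - (-4/9 + (-√89/3)/9 + (⅑)*(-√89/3)*168921) = -383807/660569 - (-4/9 - √89/27 - 18769*√89/3) = -383807/660569 - (-4/9 - 168922*√89/27) = -383807/660569 + (4/9 + 168922*√89/27) = -811987/5945121 + 168922*√89/27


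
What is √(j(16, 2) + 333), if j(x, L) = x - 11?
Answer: 13*√2 ≈ 18.385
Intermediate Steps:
j(x, L) = -11 + x
√(j(16, 2) + 333) = √((-11 + 16) + 333) = √(5 + 333) = √338 = 13*√2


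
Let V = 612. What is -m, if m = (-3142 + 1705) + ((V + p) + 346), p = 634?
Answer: -155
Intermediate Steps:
m = 155 (m = (-3142 + 1705) + ((612 + 634) + 346) = -1437 + (1246 + 346) = -1437 + 1592 = 155)
-m = -1*155 = -155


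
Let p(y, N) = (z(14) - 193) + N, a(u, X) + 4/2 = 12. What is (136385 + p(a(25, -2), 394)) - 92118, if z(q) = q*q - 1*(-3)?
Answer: 44667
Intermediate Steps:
a(u, X) = 10 (a(u, X) = -2 + 12 = 10)
z(q) = 3 + q**2 (z(q) = q**2 + 3 = 3 + q**2)
p(y, N) = 6 + N (p(y, N) = ((3 + 14**2) - 193) + N = ((3 + 196) - 193) + N = (199 - 193) + N = 6 + N)
(136385 + p(a(25, -2), 394)) - 92118 = (136385 + (6 + 394)) - 92118 = (136385 + 400) - 92118 = 136785 - 92118 = 44667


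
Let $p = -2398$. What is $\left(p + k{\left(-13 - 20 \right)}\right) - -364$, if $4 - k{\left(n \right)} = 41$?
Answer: $-2071$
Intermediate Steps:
$k{\left(n \right)} = -37$ ($k{\left(n \right)} = 4 - 41 = -37$)
$\left(p + k{\left(-13 - 20 \right)}\right) - -364 = \left(-2398 - 37\right) - -364 = -2435 + \left(384 - 20\right) = -2435 + 364 = -2071$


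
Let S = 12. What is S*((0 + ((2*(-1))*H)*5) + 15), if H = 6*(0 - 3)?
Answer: 2340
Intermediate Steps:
H = -18 (H = 6*(-3) = -18)
S*((0 + ((2*(-1))*H)*5) + 15) = 12*((0 + ((2*(-1))*(-18))*5) + 15) = 12*((0 - 2*(-18)*5) + 15) = 12*((0 + 36*5) + 15) = 12*((0 + 180) + 15) = 12*(180 + 15) = 12*195 = 2340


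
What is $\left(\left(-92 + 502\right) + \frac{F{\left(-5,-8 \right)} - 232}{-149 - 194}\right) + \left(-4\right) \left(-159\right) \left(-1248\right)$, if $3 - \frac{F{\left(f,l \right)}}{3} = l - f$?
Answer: $- \frac{272107860}{343} \approx -7.9332 \cdot 10^{5}$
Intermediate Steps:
$F{\left(f,l \right)} = 9 - 3 l + 3 f$ ($F{\left(f,l \right)} = 9 - 3 \left(l - f\right) = 9 + \left(- 3 l + 3 f\right) = 9 - 3 l + 3 f$)
$\left(\left(-92 + 502\right) + \frac{F{\left(-5,-8 \right)} - 232}{-149 - 194}\right) + \left(-4\right) \left(-159\right) \left(-1248\right) = \left(\left(-92 + 502\right) + \frac{\left(9 - -24 + 3 \left(-5\right)\right) - 232}{-149 - 194}\right) + \left(-4\right) \left(-159\right) \left(-1248\right) = \left(410 + \frac{\left(9 + 24 - 15\right) - 232}{-343}\right) + 636 \left(-1248\right) = \left(410 + \left(18 - 232\right) \left(- \frac{1}{343}\right)\right) - 793728 = \left(410 - - \frac{214}{343}\right) - 793728 = \left(410 + \frac{214}{343}\right) - 793728 = \frac{140844}{343} - 793728 = - \frac{272107860}{343}$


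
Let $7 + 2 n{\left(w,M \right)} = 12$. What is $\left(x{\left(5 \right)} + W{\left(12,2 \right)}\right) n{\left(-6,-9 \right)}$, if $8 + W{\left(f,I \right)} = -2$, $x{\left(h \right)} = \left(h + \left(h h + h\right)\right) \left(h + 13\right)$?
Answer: $1550$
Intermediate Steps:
$n{\left(w,M \right)} = \frac{5}{2}$ ($n{\left(w,M \right)} = - \frac{7}{2} + \frac{1}{2} \cdot 12 = - \frac{7}{2} + 6 = \frac{5}{2}$)
$x{\left(h \right)} = \left(13 + h\right) \left(h^{2} + 2 h\right)$ ($x{\left(h \right)} = \left(h + \left(h^{2} + h\right)\right) \left(13 + h\right) = \left(h + \left(h + h^{2}\right)\right) \left(13 + h\right) = \left(h^{2} + 2 h\right) \left(13 + h\right) = \left(13 + h\right) \left(h^{2} + 2 h\right)$)
$W{\left(f,I \right)} = -10$ ($W{\left(f,I \right)} = -8 - 2 = -10$)
$\left(x{\left(5 \right)} + W{\left(12,2 \right)}\right) n{\left(-6,-9 \right)} = \left(5 \left(26 + 5^{2} + 15 \cdot 5\right) - 10\right) \frac{5}{2} = \left(5 \left(26 + 25 + 75\right) - 10\right) \frac{5}{2} = \left(5 \cdot 126 - 10\right) \frac{5}{2} = \left(630 - 10\right) \frac{5}{2} = 620 \cdot \frac{5}{2} = 1550$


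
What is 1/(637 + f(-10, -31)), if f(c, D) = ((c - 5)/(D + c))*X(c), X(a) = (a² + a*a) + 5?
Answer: 1/712 ≈ 0.0014045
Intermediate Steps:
X(a) = 5 + 2*a² (X(a) = (a² + a²) + 5 = 2*a² + 5 = 5 + 2*a²)
f(c, D) = (-5 + c)*(5 + 2*c²)/(D + c) (f(c, D) = ((c - 5)/(D + c))*(5 + 2*c²) = ((-5 + c)/(D + c))*(5 + 2*c²) = (-5 + c)*(5 + 2*c²)/(D + c))
1/(637 + f(-10, -31)) = 1/(637 + (-5 - 10)*(5 + 2*(-10)²)/(-31 - 10)) = 1/(637 - 15*(5 + 2*100)/(-41)) = 1/(637 - 1/41*(-15)*(5 + 200)) = 1/(637 - 1/41*(-15)*205) = 1/(637 + 75) = 1/712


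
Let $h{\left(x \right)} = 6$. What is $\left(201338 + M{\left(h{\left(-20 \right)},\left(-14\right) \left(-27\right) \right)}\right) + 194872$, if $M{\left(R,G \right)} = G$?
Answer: $396588$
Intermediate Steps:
$\left(201338 + M{\left(h{\left(-20 \right)},\left(-14\right) \left(-27\right) \right)}\right) + 194872 = \left(201338 - -378\right) + 194872 = \left(201338 + 378\right) + 194872 = 201716 + 194872 = 396588$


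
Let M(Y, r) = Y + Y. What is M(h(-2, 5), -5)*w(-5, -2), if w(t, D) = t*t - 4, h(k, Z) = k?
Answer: -84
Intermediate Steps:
M(Y, r) = 2*Y
w(t, D) = -4 + t² (w(t, D) = t² - 4 = -4 + t²)
M(h(-2, 5), -5)*w(-5, -2) = (2*(-2))*(-4 + (-5)²) = -4*(-4 + 25) = -4*21 = -84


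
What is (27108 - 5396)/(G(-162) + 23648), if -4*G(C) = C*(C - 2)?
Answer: 10856/8503 ≈ 1.2767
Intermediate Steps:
G(C) = -C*(-2 + C)/4 (G(C) = -C*(C - 2)/4 = -C*(-2 + C)/4)
(27108 - 5396)/(G(-162) + 23648) = (27108 - 5396)/((1/4)*(-162)*(2 - 1*(-162)) + 23648) = 21712/((1/4)*(-162)*(2 + 162) + 23648) = 21712/((1/4)*(-162)*164 + 23648) = 21712/(-6642 + 23648) = 21712/17006 = 21712*(1/17006) = 10856/8503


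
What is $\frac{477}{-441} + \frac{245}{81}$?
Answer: $\frac{7712}{3969} \approx 1.9431$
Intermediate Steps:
$\frac{477}{-441} + \frac{245}{81} = 477 \left(- \frac{1}{441}\right) + 245 \cdot \frac{1}{81} = - \frac{53}{49} + \frac{245}{81} = \frac{7712}{3969}$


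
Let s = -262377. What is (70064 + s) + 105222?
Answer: -87091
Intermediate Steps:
(70064 + s) + 105222 = (70064 - 262377) + 105222 = -192313 + 105222 = -87091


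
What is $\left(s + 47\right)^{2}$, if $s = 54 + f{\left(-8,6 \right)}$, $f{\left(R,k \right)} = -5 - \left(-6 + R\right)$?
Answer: $12100$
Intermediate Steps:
$f{\left(R,k \right)} = 1 - R$
$s = 63$ ($s = 54 + \left(1 - -8\right) = 54 + \left(1 + 8\right) = 54 + 9 = 63$)
$\left(s + 47\right)^{2} = \left(63 + 47\right)^{2} = 110^{2} = 12100$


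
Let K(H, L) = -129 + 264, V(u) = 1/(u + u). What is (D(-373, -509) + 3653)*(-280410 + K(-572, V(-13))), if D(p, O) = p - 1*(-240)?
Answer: -986568000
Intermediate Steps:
D(p, O) = 240 + p (D(p, O) = p + 240 = 240 + p)
V(u) = 1/(2*u)
K(H, L) = 135
(D(-373, -509) + 3653)*(-280410 + K(-572, V(-13))) = ((240 - 373) + 3653)*(-280410 + 135) = (-133 + 3653)*(-280275) = 3520*(-280275) = -986568000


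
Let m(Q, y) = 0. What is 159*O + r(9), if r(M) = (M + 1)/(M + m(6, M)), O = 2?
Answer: 2872/9 ≈ 319.11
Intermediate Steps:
r(M) = (1 + M)/M (r(M) = (M + 1)/(M + 0) = (1 + M)/M)
159*O + r(9) = 159*2 + (1 + 9)/9 = 318 + (⅑)*10 = 318 + 10/9 = 2872/9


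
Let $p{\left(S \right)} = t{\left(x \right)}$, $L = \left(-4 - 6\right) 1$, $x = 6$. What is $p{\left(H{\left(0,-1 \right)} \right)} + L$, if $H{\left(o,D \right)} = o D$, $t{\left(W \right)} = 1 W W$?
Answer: $26$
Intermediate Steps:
$L = -10$ ($L = \left(-10\right) 1 = -10$)
$t{\left(W \right)} = W^{2}$ ($t{\left(W \right)} = W W = W^{2}$)
$H{\left(o,D \right)} = D o$
$p{\left(S \right)} = 36$ ($p{\left(S \right)} = 6^{2} = 36$)
$p{\left(H{\left(0,-1 \right)} \right)} + L = 36 - 10 = 26$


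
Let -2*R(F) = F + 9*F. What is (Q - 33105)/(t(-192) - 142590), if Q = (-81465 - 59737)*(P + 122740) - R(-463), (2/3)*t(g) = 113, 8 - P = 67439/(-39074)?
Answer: 225750584911954/1854979539 ≈ 1.2170e+5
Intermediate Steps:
P = 380031/39074 (P = 8 - 67439/(-39074) = 8 - 67439*(-1)/39074 = 8 - 1*(-67439/39074) = 8 + 67439/39074 = 380031/39074 ≈ 9.7259)
t(g) = 339/2 (t(g) = (3/2)*113 = 339/2)
R(F) = -5*F (R(F) = -(F + 9*F)/2 = -5*F)
Q = -338625230595546/19537 (Q = (-81465 - 59737)*(380031/39074 + 122740) - (-5)*(-463) = -141202*4796322791/39074 - 1*2315 = -338625185367391/19537 - 2315 = -338625230595546/19537 ≈ -1.7333e+10)
(Q - 33105)/(t(-192) - 142590) = (-338625230595546/19537 - 33105)/(339/2 - 142590) = -338625877367931/(19537*(-284841/2)) = -338625877367931/19537*(-2/284841) = 225750584911954/1854979539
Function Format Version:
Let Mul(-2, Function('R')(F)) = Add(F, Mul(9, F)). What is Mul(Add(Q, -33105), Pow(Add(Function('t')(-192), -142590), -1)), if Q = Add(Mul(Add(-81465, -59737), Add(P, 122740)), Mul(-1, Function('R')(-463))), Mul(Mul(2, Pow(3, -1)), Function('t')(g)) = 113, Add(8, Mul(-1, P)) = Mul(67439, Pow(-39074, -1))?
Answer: Rational(225750584911954, 1854979539) ≈ 1.2170e+5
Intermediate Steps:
P = Rational(380031, 39074) (P = Add(8, Mul(-1, Mul(67439, Pow(-39074, -1)))) = Add(8, Mul(-1, Mul(67439, Rational(-1, 39074)))) = Add(8, Mul(-1, Rational(-67439, 39074))) = Add(8, Rational(67439, 39074)) = Rational(380031, 39074) ≈ 9.7259)
Function('t')(g) = Rational(339, 2) (Function('t')(g) = Mul(Rational(3, 2), 113) = Rational(339, 2))
Function('R')(F) = Mul(-5, F) (Function('R')(F) = Mul(Rational(-1, 2), Add(F, Mul(9, F))) = Mul(Rational(-1, 2), Mul(10, F)) = Mul(-5, F))
Q = Rational(-338625230595546, 19537) (Q = Add(Mul(Add(-81465, -59737), Add(Rational(380031, 39074), 122740)), Mul(-1, Mul(-5, -463))) = Add(Mul(-141202, Rational(4796322791, 39074)), Mul(-1, 2315)) = Add(Rational(-338625185367391, 19537), -2315) = Rational(-338625230595546, 19537) ≈ -1.7333e+10)
Mul(Add(Q, -33105), Pow(Add(Function('t')(-192), -142590), -1)) = Mul(Add(Rational(-338625230595546, 19537), -33105), Pow(Add(Rational(339, 2), -142590), -1)) = Mul(Rational(-338625877367931, 19537), Pow(Rational(-284841, 2), -1)) = Mul(Rational(-338625877367931, 19537), Rational(-2, 284841)) = Rational(225750584911954, 1854979539)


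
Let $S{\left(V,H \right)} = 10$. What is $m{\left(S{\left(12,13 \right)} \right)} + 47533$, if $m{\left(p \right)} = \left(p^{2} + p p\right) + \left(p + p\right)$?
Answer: $47753$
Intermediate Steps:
$m{\left(p \right)} = 2 p + 2 p^{2}$ ($m{\left(p \right)} = \left(p^{2} + p^{2}\right) + 2 p = 2 p^{2} + 2 p = 2 p + 2 p^{2}$)
$m{\left(S{\left(12,13 \right)} \right)} + 47533 = 2 \cdot 10 \left(1 + 10\right) + 47533 = 2 \cdot 10 \cdot 11 + 47533 = 220 + 47533 = 47753$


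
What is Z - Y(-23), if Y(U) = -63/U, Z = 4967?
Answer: 114178/23 ≈ 4964.3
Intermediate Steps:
Z - Y(-23) = 4967 - (-63)/(-23) = 4967 - (-63)*(-1)/23 = 4967 - 1*63/23 = 4967 - 63/23 = 114178/23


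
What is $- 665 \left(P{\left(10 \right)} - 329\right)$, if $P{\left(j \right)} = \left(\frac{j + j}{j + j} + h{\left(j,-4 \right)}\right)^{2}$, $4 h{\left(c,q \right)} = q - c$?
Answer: $\frac{858515}{4} \approx 2.1463 \cdot 10^{5}$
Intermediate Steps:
$h{\left(c,q \right)} = - \frac{c}{4} + \frac{q}{4}$ ($h{\left(c,q \right)} = \frac{q - c}{4} = - \frac{c}{4} + \frac{q}{4}$)
$P{\left(j \right)} = \frac{j^{2}}{16}$ ($P{\left(j \right)} = \left(\frac{j + j}{j + j} - \left(1 + \frac{j}{4}\right)\right)^{2} = \left(\frac{2 j}{2 j} - \left(1 + \frac{j}{4}\right)\right)^{2} = \left(2 j \frac{1}{2 j} - \left(1 + \frac{j}{4}\right)\right)^{2} = \left(1 - \left(1 + \frac{j}{4}\right)\right)^{2} = \left(- \frac{j}{4}\right)^{2} = \frac{j^{2}}{16}$)
$- 665 \left(P{\left(10 \right)} - 329\right) = - 665 \left(\frac{10^{2}}{16} - 329\right) = - 665 \left(\frac{1}{16} \cdot 100 - 329\right) = - 665 \left(\frac{25}{4} - 329\right) = \left(-665\right) \left(- \frac{1291}{4}\right) = \frac{858515}{4}$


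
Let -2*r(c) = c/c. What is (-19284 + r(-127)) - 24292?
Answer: -87153/2 ≈ -43577.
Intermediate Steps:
r(c) = -½ (r(c) = -c/(2*c) = -½*1 = -½)
(-19284 + r(-127)) - 24292 = (-19284 - ½) - 24292 = -38569/2 - 24292 = -87153/2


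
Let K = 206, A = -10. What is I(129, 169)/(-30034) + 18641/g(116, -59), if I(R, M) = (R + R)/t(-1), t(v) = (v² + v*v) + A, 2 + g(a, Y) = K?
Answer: 559870373/6126936 ≈ 91.379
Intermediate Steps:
g(a, Y) = 204 (g(a, Y) = -2 + 206 = 204)
t(v) = -10 + 2*v² (t(v) = (v² + v*v) - 10 = (v² + v²) - 10 = 2*v² - 10 = -10 + 2*v²)
I(R, M) = -R/4 (I(R, M) = (R + R)/(-10 + 2*(-1)²) = (2*R)/(-10 + 2*1) = (2*R)/(-10 + 2) = (2*R)/(-8) = (2*R)*(-⅛) = -R/4)
I(129, 169)/(-30034) + 18641/g(116, -59) = -¼*129/(-30034) + 18641/204 = -129/4*(-1/30034) + 18641*(1/204) = 129/120136 + 18641/204 = 559870373/6126936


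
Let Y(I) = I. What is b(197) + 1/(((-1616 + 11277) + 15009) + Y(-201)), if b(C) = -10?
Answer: -244689/24469 ≈ -10.000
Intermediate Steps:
b(197) + 1/(((-1616 + 11277) + 15009) + Y(-201)) = -10 + 1/(((-1616 + 11277) + 15009) - 201) = -10 + 1/((9661 + 15009) - 201) = -10 + 1/(24670 - 201) = -10 + 1/24469 = -244689/24469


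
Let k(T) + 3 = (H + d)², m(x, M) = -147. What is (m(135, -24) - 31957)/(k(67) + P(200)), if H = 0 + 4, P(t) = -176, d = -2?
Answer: 32104/175 ≈ 183.45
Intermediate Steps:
H = 4
k(T) = 1 (k(T) = -3 + (4 - 2)² = -3 + 2² = -3 + 4 = 1)
(m(135, -24) - 31957)/(k(67) + P(200)) = (-147 - 31957)/(1 - 176) = -32104/(-175) = -32104*(-1/175) = 32104/175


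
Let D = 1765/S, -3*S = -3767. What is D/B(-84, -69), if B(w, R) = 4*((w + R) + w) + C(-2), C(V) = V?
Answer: -1059/715730 ≈ -0.0014796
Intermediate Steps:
S = 3767/3 (S = -⅓*(-3767) = 3767/3 ≈ 1255.7)
D = 5295/3767 (D = 1765/(3767/3) = 1765*(3/3767) = 5295/3767 ≈ 1.4056)
B(w, R) = -2 + 4*R + 8*w (B(w, R) = 4*((w + R) + w) - 2 = 4*((R + w) + w) - 2 = 4*(R + 2*w) - 2 = (4*R + 8*w) - 2 = -2 + 4*R + 8*w)
D/B(-84, -69) = 5295/(3767*(-2 + 4*(-69) + 8*(-84))) = 5295/(3767*(-2 - 276 - 672)) = (5295/3767)/(-950) = (5295/3767)*(-1/950) = -1059/715730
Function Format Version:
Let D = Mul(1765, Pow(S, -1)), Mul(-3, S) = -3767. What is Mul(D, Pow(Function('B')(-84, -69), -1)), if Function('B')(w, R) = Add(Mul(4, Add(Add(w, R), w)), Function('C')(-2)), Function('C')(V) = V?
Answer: Rational(-1059, 715730) ≈ -0.0014796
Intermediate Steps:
S = Rational(3767, 3) (S = Mul(Rational(-1, 3), -3767) = Rational(3767, 3) ≈ 1255.7)
D = Rational(5295, 3767) (D = Mul(1765, Pow(Rational(3767, 3), -1)) = Mul(1765, Rational(3, 3767)) = Rational(5295, 3767) ≈ 1.4056)
Function('B')(w, R) = Add(-2, Mul(4, R), Mul(8, w)) (Function('B')(w, R) = Add(Mul(4, Add(Add(w, R), w)), -2) = Add(Mul(4, Add(Add(R, w), w)), -2) = Add(Mul(4, Add(R, Mul(2, w))), -2) = Add(Add(Mul(4, R), Mul(8, w)), -2) = Add(-2, Mul(4, R), Mul(8, w)))
Mul(D, Pow(Function('B')(-84, -69), -1)) = Mul(Rational(5295, 3767), Pow(Add(-2, Mul(4, -69), Mul(8, -84)), -1)) = Mul(Rational(5295, 3767), Pow(Add(-2, -276, -672), -1)) = Mul(Rational(5295, 3767), Pow(-950, -1)) = Mul(Rational(5295, 3767), Rational(-1, 950)) = Rational(-1059, 715730)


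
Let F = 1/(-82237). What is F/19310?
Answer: -1/1587996470 ≈ -6.2972e-10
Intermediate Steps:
F = -1/82237 ≈ -1.2160e-5
F/19310 = -1/82237/19310 = -1/82237*1/19310 = -1/1587996470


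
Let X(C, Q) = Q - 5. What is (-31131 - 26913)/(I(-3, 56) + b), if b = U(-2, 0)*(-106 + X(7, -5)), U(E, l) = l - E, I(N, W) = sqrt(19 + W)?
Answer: 13466208/53749 + 290220*sqrt(3)/53749 ≈ 259.89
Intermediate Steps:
X(C, Q) = -5 + Q
b = -232 (b = (0 - 1*(-2))*(-106 + (-5 - 5)) = (0 + 2)*(-106 - 10) = 2*(-116) = -232)
(-31131 - 26913)/(I(-3, 56) + b) = (-31131 - 26913)/(sqrt(19 + 56) - 232) = -58044/(sqrt(75) - 232) = -58044/(5*sqrt(3) - 232) = -58044/(-232 + 5*sqrt(3))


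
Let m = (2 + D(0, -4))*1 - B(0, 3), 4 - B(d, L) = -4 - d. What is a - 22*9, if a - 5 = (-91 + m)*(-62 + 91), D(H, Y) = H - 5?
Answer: -3151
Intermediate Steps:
B(d, L) = 8 + d (B(d, L) = 4 - (-4 - d) = 4 + (4 + d) = 8 + d)
D(H, Y) = -5 + H
m = -11 (m = (2 + (-5 + 0))*1 - (8 + 0) = (2 - 5)*1 - 1*8 = -3*1 - 8 = -3 - 8 = -11)
a = -2953 (a = 5 + (-91 - 11)*(-62 + 91) = 5 - 102*29 = 5 - 2958 = -2953)
a - 22*9 = -2953 - 22*9 = -2953 - 1*198 = -2953 - 198 = -3151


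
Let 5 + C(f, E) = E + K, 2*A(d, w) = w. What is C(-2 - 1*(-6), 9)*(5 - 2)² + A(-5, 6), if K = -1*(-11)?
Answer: 138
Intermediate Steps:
A(d, w) = w/2
K = 11
C(f, E) = 6 + E (C(f, E) = -5 + (E + 11) = -5 + (11 + E) = 6 + E)
C(-2 - 1*(-6), 9)*(5 - 2)² + A(-5, 6) = (6 + 9)*(5 - 2)² + (½)*6 = 15*3² + 3 = 15*9 + 3 = 135 + 3 = 138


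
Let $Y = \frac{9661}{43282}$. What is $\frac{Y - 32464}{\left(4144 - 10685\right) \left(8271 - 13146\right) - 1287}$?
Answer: $- \frac{36028133}{35387016944} \approx -0.0010181$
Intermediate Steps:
$Y = \frac{9661}{43282}$ ($Y = 9661 \cdot \frac{1}{43282} = \frac{9661}{43282} \approx 0.22321$)
$\frac{Y - 32464}{\left(4144 - 10685\right) \left(8271 - 13146\right) - 1287} = \frac{\frac{9661}{43282} - 32464}{\left(4144 - 10685\right) \left(8271 - 13146\right) - 1287} = - \frac{1405097187}{43282 \left(\left(-6541\right) \left(-4875\right) - 1287\right)} = - \frac{1405097187}{43282 \left(31887375 - 1287\right)} = - \frac{1405097187}{43282 \cdot 31886088} = \left(- \frac{1405097187}{43282}\right) \frac{1}{31886088} = - \frac{36028133}{35387016944}$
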